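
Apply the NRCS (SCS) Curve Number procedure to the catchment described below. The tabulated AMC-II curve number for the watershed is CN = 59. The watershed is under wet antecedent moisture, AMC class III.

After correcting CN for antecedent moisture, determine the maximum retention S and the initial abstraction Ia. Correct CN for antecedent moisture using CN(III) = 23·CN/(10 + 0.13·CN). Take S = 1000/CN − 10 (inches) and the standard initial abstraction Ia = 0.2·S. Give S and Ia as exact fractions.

Wet (AMC III): CN(III) = 23·59/(10 + 0.13·59) = 1357/(1767/100) = 135700/1767 ≈ 76.797
S = 1000/(135700/1767) − 10 = 4100/1357 in ≈ 3.021 in
Ia = 0.2S: 0.2·3.021 = 0.604 in (exactly 820/1357)

S = 4100/1357 in ≈ 3.021 in; Ia = 820/1357 in ≈ 0.604 in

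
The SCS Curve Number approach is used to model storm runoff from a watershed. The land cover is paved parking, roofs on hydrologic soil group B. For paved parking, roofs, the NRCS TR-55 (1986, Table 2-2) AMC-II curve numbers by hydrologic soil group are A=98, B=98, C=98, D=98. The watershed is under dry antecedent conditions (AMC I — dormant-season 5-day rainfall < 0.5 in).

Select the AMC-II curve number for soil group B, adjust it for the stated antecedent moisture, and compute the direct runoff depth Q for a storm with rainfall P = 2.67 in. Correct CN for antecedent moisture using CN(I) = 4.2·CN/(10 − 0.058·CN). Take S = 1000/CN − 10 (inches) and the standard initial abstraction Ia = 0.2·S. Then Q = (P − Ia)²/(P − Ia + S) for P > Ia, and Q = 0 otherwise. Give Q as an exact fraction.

Q = 70088856049/32387054700 in ≈ 2.164 in

NRCS table: paved parking, roofs, soil group B → CN(II) = 98
Dry (AMC I): CN(I) = 4.2·98/(10 − 0.058·98) = (2058/5)/(1079/250) = 102900/1079 ≈ 95.366
Max retention: S = 1000/(102900/1079) − 10 = 500/1029 in (≈ 0.486 in)
Ia = 0.2·(500/1029) = 100/1029 in ≈ 0.097 in
Excess rainfall: 2.670 − 0.097 = 2.573 in; P > Ia so Q > 0
Q: (264743/102900)² ÷ (314743/102900) = 70088856049/32387054700 in (≈ 2.164 in)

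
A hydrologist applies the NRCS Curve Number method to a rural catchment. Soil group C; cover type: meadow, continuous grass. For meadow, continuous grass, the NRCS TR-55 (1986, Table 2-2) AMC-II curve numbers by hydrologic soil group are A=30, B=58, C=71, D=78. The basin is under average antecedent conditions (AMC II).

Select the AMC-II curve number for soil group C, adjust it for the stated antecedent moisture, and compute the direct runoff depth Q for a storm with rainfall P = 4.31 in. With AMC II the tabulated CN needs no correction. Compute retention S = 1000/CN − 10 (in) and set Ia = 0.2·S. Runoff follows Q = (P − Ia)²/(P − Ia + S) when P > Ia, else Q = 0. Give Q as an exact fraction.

NRCS table: meadow, continuous grass, soil group C → CN(II) = 71
CN(II) = 71; AMC II needs no correction.
Max retention: S = 1000/71 − 10 = 290/71 in (≈ 4.085 in)
Ia = 0.2S: 0.2·4.085 = 0.817 in (exactly 58/71)
P − Ia = 4.310 − 0.817 = 24801/7100 ≈ 3.493 in (> 0, runoff occurs)
Runoff Q = (P−Ia)²/(P−Ia+S) = (3.493)²/(3.493+4.085) = 615089601/381987100 ≈ 1.610 in

Q = 615089601/381987100 in ≈ 1.610 in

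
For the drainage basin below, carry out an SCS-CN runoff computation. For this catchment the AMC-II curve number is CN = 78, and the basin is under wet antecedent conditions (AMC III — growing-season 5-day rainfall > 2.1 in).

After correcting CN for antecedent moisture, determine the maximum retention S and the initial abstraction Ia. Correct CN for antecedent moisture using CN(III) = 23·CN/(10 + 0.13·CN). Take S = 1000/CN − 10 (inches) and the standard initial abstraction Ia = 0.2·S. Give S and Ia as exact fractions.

CN(III) from CN(II)=78: (23·78)/(10 + 0.13·78) = 89700/1007 ≈ 89.076
Retention S: 1000/CN − 10 with CN=89.076 → S = 1100/897 ≈ 1.226 in
Ia = 0.2·(1100/897) = 220/897 in ≈ 0.245 in

S = 1100/897 in ≈ 1.226 in; Ia = 220/897 in ≈ 0.245 in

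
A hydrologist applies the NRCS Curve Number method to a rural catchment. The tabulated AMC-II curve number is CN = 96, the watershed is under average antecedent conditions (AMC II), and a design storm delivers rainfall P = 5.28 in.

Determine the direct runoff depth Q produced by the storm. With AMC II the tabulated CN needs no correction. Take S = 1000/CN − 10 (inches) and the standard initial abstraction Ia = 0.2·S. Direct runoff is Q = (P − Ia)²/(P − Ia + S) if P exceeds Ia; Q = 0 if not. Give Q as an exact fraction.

CN(II) = 96; AMC II needs no correction.
Max retention: S = 1000/96 − 10 = 5/12 in (≈ 0.417 in)
Initial abstraction Ia = S/5 = (5/12)/5 = 1/12 ≈ 0.083 in
P − Ia = 5.280 − 0.083 = 1559/300 ≈ 5.197 in (> 0, runoff occurs)
Q = (1559/300)²/((1559/300) + 5/12) = (2430481/90000)/(421/75) = 2430481/505200 in ≈ 4.811 in

Q = 2430481/505200 in ≈ 4.811 in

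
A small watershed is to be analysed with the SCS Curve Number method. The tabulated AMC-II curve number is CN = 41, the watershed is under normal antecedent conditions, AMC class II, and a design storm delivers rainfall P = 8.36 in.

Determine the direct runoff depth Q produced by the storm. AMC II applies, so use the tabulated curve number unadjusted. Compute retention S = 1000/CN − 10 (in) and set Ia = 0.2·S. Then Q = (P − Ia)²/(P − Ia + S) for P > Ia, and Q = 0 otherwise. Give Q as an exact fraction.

Q = 31573161/20878225 in ≈ 1.512 in

CN(II) = 41; AMC II needs no correction.
Retention S: 1000/CN − 10 with CN=41.000 → S = 590/41 ≈ 14.390 in
Ia = 0.2S: 0.2·14.390 = 2.878 in (exactly 118/41)
Since P=8.360 > Ia=2.878: effective rainfall P−Ia = 5619/1025 in
Q = (5619/1025)²/((5619/1025) + 590/41) = (31573161/1050625)/(20369/1025) = 31573161/20878225 in ≈ 1.512 in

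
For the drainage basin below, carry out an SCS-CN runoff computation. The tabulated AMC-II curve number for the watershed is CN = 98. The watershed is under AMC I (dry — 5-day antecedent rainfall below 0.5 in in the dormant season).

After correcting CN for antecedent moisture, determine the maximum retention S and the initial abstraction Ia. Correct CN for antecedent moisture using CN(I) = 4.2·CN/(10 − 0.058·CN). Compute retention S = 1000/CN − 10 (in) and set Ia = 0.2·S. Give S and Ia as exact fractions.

Adjust CN=98 to AMC I: 4.2·98/(10 − 0.058·98) → (2058/5) ÷ (1079/250) = 102900/1079 ≈ 95.366
Retention S: 1000/CN − 10 with CN=95.366 → S = 500/1029 ≈ 0.486 in
Ia = 0.2·(500/1029) = 100/1029 in ≈ 0.097 in

S = 500/1029 in ≈ 0.486 in; Ia = 100/1029 in ≈ 0.097 in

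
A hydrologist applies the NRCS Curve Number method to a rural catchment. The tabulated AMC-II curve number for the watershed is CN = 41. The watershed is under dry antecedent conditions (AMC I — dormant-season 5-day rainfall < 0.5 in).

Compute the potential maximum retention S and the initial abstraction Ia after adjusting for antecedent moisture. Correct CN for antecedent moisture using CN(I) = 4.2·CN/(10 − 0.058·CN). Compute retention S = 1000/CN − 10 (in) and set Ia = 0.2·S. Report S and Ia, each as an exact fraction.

Adjust CN=41 to AMC I: 4.2·41/(10 − 0.058·41) → (861/5) ÷ (3811/500) = 86100/3811 ≈ 22.592
Retention S: 1000/CN − 10 with CN=22.592 → S = 29500/861 ≈ 34.262 in
Ia = 0.2S: 0.2·34.262 = 6.852 in (exactly 5900/861)

S = 29500/861 in ≈ 34.262 in; Ia = 5900/861 in ≈ 6.852 in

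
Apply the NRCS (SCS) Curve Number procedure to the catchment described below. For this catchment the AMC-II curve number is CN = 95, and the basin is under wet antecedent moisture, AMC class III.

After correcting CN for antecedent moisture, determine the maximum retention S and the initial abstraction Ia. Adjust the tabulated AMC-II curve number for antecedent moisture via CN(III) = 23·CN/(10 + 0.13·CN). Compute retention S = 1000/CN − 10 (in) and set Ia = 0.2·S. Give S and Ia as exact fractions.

S = 100/437 in ≈ 0.229 in; Ia = 20/437 in ≈ 0.046 in

CN(III) from CN(II)=95: (23·95)/(10 + 0.13·95) = 43700/447 ≈ 97.763
S = 1000/(43700/447) − 10 = 100/437 in ≈ 0.229 in
Initial abstraction Ia = S/5 = (100/437)/5 = 20/437 ≈ 0.046 in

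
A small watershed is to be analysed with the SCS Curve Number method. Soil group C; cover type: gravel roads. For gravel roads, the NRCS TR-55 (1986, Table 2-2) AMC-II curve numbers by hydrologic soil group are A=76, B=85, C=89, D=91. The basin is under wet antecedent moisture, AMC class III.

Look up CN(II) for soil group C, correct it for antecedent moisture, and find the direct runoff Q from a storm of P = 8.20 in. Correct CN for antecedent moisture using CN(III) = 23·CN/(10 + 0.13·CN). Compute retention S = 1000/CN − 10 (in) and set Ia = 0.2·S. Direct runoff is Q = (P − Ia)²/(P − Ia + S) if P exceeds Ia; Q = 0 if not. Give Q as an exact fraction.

NRCS table: gravel roads, soil group C → CN(II) = 89
Wet (AMC III): CN(III) = 23·89/(10 + 0.13·89) = 2047/(2157/100) = 204700/2157 ≈ 94.900
Retention S: 1000/CN − 10 with CN=94.900 → S = 1100/2047 ≈ 0.537 in
Ia = 0.2·(1100/2047) = 220/2047 in ≈ 0.107 in
P − Ia = 8.200 − 0.107 = 82827/10235 ≈ 8.093 in (> 0, runoff occurs)
Runoff Q = (P−Ia)²/(P−Ia+S) = (8.093)²/(8.093+0.537) = 6860311929/904026845 ≈ 7.589 in

Q = 6860311929/904026845 in ≈ 7.589 in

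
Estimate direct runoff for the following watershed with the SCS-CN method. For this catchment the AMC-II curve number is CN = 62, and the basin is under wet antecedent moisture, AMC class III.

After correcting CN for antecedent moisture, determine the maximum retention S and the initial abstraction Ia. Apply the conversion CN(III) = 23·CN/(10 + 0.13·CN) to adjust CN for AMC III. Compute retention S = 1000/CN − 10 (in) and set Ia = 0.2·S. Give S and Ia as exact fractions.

Adjust CN=62 to AMC III: 23·62/(10 + 0.13·62) → 1426 ÷ (903/50) = 71300/903 ≈ 78.959
S = 1000/(71300/903) − 10 = 1900/713 in ≈ 2.665 in
Initial abstraction Ia = S/5 = (1900/713)/5 = 380/713 ≈ 0.533 in

S = 1900/713 in ≈ 2.665 in; Ia = 380/713 in ≈ 0.533 in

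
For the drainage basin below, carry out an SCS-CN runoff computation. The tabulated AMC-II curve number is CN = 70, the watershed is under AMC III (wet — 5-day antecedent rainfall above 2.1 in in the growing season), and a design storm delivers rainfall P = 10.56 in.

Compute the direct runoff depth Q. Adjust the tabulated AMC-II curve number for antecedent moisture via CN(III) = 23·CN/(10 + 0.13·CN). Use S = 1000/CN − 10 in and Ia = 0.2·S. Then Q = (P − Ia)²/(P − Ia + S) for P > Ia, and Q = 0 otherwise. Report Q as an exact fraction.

Wet (AMC III): CN(III) = 23·70/(10 + 0.13·70) = 1610/(191/10) = 16100/191 ≈ 84.293
Retention S: 1000/CN − 10 with CN=84.293 → S = 300/161 ≈ 1.863 in
Initial abstraction Ia = S/5 = (300/161)/5 = 60/161 ≈ 0.373 in
P − Ia = 10.560 − 0.373 = 41004/4025 ≈ 10.187 in (> 0, runoff occurs)
Runoff Q = (P−Ia)²/(P−Ia+S) = (10.187)²/(10.187+1.863) = 70055334/8134525 ≈ 8.612 in

Q = 70055334/8134525 in ≈ 8.612 in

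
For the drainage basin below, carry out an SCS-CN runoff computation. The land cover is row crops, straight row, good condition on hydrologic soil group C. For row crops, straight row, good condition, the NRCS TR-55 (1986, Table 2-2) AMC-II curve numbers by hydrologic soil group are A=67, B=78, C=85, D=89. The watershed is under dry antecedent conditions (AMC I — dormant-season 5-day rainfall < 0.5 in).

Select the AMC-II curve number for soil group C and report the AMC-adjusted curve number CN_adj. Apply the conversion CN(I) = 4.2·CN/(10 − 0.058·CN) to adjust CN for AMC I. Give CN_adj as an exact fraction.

NRCS table: row crops, straight row, good condition, soil group C → CN(II) = 85
Dry (AMC I): CN(I) = 4.2·85/(10 − 0.058·85) = 357/(507/100) = 11900/169 ≈ 70.414

CN_adj = 11900/169 ≈ 70.414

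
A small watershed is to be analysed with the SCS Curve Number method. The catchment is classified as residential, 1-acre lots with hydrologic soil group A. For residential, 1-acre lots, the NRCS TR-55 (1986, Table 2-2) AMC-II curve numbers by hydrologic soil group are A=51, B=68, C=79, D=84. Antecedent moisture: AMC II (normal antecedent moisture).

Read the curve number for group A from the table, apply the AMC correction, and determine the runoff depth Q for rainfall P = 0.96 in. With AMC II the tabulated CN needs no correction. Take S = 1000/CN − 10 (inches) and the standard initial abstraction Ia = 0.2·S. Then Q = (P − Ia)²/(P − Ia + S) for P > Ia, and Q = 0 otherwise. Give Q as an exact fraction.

NRCS table: residential, 1-acre lots, soil group A → CN(II) = 51
AMC II — tabulated CN = 51 applies directly.
Max retention: S = 1000/51 − 10 = 490/51 in (≈ 9.608 in)
Initial abstraction Ia = S/5 = (490/51)/5 = 98/51 ≈ 1.922 in
P = 0.960 ≤ Ia = 1.922 in: entire storm abstracted, Q = 0.

Q = 0 in ≈ 0.000 in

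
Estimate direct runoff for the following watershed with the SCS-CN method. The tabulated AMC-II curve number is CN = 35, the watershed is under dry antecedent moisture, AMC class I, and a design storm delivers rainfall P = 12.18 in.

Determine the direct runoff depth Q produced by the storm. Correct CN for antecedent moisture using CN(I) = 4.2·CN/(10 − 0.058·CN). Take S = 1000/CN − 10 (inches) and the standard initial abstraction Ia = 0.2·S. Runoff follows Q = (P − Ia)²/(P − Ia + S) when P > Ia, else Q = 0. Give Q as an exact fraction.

CN(I) from CN(II)=35: (4.2·35)/(10 − 0.058·35) = 14700/797 ≈ 18.444
S = 1000/(14700/797) − 10 = 6500/147 in ≈ 44.218 in
Ia = 0.2S: 0.2·44.218 = 8.844 in (exactly 1300/147)
Since P=12.180 > Ia=8.844: effective rainfall P−Ia = 24523/7350 in
Runoff Q = (P−Ia)²/(P−Ia+S) = (3.336)²/(3.336+44.218) = 601377529/2568994050 ≈ 0.234 in

Q = 601377529/2568994050 in ≈ 0.234 in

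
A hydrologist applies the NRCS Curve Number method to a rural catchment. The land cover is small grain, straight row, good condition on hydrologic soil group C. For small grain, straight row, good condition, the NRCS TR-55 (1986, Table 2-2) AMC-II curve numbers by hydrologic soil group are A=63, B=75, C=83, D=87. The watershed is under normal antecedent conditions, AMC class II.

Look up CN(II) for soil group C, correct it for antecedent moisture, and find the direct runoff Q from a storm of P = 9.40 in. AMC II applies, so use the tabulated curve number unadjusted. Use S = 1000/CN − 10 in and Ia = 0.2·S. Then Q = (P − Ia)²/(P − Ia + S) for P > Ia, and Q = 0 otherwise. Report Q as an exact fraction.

NRCS table: small grain, straight row, good condition, soil group C → CN(II) = 83
Average conditions: CN = 83 (no AMC adjustment).
Max retention: S = 1000/83 − 10 = 170/83 in (≈ 2.048 in)
Initial abstraction Ia = S/5 = (170/83)/5 = 34/83 ≈ 0.410 in
Since P=9.400 > Ia=0.410: effective rainfall P−Ia = 3731/415 in
Q = (3731/415)²/((3731/415) + 170/83) = (13920361/172225)/(4581/415) = 13920361/1901115 in ≈ 7.322 in

Q = 13920361/1901115 in ≈ 7.322 in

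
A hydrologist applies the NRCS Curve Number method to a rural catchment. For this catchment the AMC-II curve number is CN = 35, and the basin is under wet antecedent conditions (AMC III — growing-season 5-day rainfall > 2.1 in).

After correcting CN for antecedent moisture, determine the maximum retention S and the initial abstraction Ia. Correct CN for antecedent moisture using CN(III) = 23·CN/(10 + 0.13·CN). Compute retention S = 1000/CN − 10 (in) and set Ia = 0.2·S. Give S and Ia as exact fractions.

Adjust CN=35 to AMC III: 23·35/(10 + 0.13·35) → 805 ÷ (291/20) = 16100/291 ≈ 55.326
S = 1000/(16100/291) − 10 = 1300/161 in ≈ 8.075 in
Ia = 0.2S: 0.2·8.075 = 1.615 in (exactly 260/161)

S = 1300/161 in ≈ 8.075 in; Ia = 260/161 in ≈ 1.615 in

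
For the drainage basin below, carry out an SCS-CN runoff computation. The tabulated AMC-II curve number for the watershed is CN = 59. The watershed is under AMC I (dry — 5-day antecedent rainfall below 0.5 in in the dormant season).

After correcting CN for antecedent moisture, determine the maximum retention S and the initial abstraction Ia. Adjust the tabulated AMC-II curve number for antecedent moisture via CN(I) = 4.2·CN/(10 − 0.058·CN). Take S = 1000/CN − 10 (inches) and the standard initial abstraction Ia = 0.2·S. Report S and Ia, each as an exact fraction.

Dry (AMC I): CN(I) = 4.2·59/(10 − 0.058·59) = (1239/5)/(3289/500) = 123900/3289 ≈ 37.671
S = 1000/(123900/3289) − 10 = 20500/1239 in ≈ 16.546 in
Ia = 0.2S: 0.2·16.546 = 3.309 in (exactly 4100/1239)

S = 20500/1239 in ≈ 16.546 in; Ia = 4100/1239 in ≈ 3.309 in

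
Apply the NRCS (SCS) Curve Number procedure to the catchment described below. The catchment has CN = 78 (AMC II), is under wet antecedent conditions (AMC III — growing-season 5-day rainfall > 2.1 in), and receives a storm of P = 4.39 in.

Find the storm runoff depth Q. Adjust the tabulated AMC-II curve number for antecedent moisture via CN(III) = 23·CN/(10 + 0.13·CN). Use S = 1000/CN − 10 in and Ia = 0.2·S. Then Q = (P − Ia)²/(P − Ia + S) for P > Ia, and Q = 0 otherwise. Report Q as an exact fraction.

Adjust CN=78 to AMC III: 23·78/(10 + 0.13·78) → 1794 ÷ (1007/50) = 89700/1007 ≈ 89.076
Retention S: 1000/CN − 10 with CN=89.076 → S = 1100/897 ≈ 1.226 in
Initial abstraction Ia = S/5 = (1100/897)/5 = 220/897 ≈ 0.245 in
Since P=4.390 > Ia=0.245: effective rainfall P−Ia = 371783/89700 in
Runoff Q = (P−Ia)²/(P−Ia+S) = (4.145)²/(4.145+1.226) = 138222599089/43215935100 ≈ 3.198 in

Q = 138222599089/43215935100 in ≈ 3.198 in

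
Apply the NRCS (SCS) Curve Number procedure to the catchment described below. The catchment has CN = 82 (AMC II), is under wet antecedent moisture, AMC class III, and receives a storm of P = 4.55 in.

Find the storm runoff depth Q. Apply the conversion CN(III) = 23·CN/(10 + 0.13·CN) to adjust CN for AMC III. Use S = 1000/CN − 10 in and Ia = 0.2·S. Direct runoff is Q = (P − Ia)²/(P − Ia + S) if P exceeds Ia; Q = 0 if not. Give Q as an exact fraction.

Adjust CN=82 to AMC III: 23·82/(10 + 0.13·82) → 1886 ÷ (1033/50) = 94300/1033 ≈ 91.288
Max retention: S = 1000/(94300/1033) − 10 = 900/943 in (≈ 0.954 in)
Initial abstraction Ia = S/5 = (900/943)/5 = 180/943 ≈ 0.191 in
P − Ia = 4.550 − 0.191 = 82213/18860 ≈ 4.359 in (> 0, runoff occurs)
Runoff Q = (P−Ia)²/(P−Ia+S) = (4.359)²/(4.359+0.954) = 6758977369/1890017180 ≈ 3.576 in

Q = 6758977369/1890017180 in ≈ 3.576 in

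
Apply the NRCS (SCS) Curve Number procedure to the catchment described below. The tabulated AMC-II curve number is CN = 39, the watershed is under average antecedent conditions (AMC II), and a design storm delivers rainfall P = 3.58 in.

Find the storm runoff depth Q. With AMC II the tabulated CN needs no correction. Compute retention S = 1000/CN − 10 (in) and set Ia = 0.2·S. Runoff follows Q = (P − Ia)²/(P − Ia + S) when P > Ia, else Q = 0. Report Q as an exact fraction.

Q = 776161/61192950 in ≈ 0.013 in

Average conditions: CN = 39 (no AMC adjustment).
S = 1000/39 − 10 = 610/39 in ≈ 15.641 in
Initial abstraction Ia = S/5 = (610/39)/5 = 122/39 ≈ 3.128 in
Excess rainfall: 3.580 − 3.128 = 0.452 in; P > Ia so Q > 0
Runoff Q = (P−Ia)²/(P−Ia+S) = (0.452)²/(0.452+15.641) = 776161/61192950 ≈ 0.013 in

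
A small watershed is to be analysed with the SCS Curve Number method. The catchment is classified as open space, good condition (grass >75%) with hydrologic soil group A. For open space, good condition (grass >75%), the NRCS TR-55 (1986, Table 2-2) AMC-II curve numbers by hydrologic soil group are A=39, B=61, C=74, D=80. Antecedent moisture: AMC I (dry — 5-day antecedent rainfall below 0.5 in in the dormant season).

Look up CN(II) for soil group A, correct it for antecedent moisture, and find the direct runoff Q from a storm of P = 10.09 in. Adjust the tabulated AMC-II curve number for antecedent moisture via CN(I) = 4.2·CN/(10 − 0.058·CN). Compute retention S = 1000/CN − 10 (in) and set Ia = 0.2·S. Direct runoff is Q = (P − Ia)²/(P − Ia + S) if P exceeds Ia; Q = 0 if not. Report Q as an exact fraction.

Q = 46816409641/267515784900 in ≈ 0.175 in

NRCS table: open space, good condition (grass >75%), soil group A → CN(II) = 39
Adjust CN=39 to AMC I: 4.2·39/(10 − 0.058·39) → (819/5) ÷ (3869/500) = 81900/3869 ≈ 21.168
Retention S: 1000/CN − 10 with CN=21.168 → S = 30500/819 ≈ 37.241 in
Ia = 0.2S: 0.2·37.241 = 7.448 in (exactly 6100/819)
Since P=10.090 > Ia=7.448: effective rainfall P−Ia = 216371/81900 in
Runoff Q = (P−Ia)²/(P−Ia+S) = (2.642)²/(2.642+37.241) = 46816409641/267515784900 ≈ 0.175 in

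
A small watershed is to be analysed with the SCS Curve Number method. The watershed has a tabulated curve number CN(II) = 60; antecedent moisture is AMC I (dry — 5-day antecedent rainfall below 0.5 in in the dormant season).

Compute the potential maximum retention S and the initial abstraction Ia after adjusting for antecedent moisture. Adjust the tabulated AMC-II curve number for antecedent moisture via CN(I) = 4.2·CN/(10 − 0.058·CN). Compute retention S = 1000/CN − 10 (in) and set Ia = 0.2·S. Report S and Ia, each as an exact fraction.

S = 1000/63 in ≈ 15.873 in; Ia = 200/63 in ≈ 3.175 in

Adjust CN=60 to AMC I: 4.2·60/(10 − 0.058·60) → 252 ÷ (163/25) = 6300/163 ≈ 38.650
S = 1000/(6300/163) − 10 = 1000/63 in ≈ 15.873 in
Ia = 0.2S: 0.2·15.873 = 3.175 in (exactly 200/63)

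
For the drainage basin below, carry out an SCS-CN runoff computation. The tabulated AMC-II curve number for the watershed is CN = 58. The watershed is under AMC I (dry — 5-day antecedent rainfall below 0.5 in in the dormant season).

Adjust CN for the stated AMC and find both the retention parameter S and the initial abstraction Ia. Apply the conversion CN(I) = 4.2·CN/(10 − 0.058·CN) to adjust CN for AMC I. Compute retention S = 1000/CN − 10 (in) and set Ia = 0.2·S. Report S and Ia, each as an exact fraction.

S = 500/29 in ≈ 17.241 in; Ia = 100/29 in ≈ 3.448 in

Adjust CN=58 to AMC I: 4.2·58/(10 − 0.058·58) → (1218/5) ÷ (1659/250) = 2900/79 ≈ 36.709
S = 1000/(2900/79) − 10 = 500/29 in ≈ 17.241 in
Ia = 0.2S: 0.2·17.241 = 3.448 in (exactly 100/29)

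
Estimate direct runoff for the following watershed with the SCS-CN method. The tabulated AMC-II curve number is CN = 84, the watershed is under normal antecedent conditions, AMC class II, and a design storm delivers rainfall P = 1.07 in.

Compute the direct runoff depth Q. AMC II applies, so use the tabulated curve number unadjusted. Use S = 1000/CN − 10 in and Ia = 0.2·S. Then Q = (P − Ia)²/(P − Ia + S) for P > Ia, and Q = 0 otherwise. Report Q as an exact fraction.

AMC II — tabulated CN = 84 applies directly.
Retention S: 1000/CN − 10 with CN=84.000 → S = 40/21 ≈ 1.905 in
Ia = 0.2S: 0.2·1.905 = 0.381 in (exactly 8/21)
Since P=1.070 > Ia=0.381: effective rainfall P−Ia = 1447/2100 in
Runoff Q = (P−Ia)²/(P−Ia+S) = (0.689)²/(0.689+1.905) = 2093809/11438700 ≈ 0.183 in

Q = 2093809/11438700 in ≈ 0.183 in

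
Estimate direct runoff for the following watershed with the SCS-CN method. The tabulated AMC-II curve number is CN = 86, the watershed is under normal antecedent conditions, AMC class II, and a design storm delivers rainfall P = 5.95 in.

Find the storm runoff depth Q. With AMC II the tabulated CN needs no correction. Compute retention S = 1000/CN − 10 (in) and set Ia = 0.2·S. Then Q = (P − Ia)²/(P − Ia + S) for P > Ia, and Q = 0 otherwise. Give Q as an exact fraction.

CN(II) = 86; AMC II needs no correction.
S = 1000/86 − 10 = 70/43 in ≈ 1.628 in
Initial abstraction Ia = S/5 = (70/43)/5 = 14/43 ≈ 0.326 in
P − Ia = 5.950 − 0.326 = 4837/860 ≈ 5.624 in (> 0, runoff occurs)
Runoff Q = (P−Ia)²/(P−Ia+S) = (5.624)²/(5.624+1.628) = 3342367/766260 ≈ 4.362 in

Q = 3342367/766260 in ≈ 4.362 in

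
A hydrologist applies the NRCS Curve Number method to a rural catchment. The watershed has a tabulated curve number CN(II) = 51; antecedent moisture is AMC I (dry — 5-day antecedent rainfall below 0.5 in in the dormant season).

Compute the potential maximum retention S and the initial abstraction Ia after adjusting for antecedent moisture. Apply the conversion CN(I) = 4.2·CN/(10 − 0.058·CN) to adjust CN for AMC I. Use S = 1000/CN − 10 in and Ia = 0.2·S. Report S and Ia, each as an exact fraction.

Adjust CN=51 to AMC I: 4.2·51/(10 − 0.058·51) → (1071/5) ÷ (3521/500) = 15300/503 ≈ 30.417
Retention S: 1000/CN − 10 with CN=30.417 → S = 3500/153 ≈ 22.876 in
Initial abstraction Ia = S/5 = (3500/153)/5 = 700/153 ≈ 4.575 in

S = 3500/153 in ≈ 22.876 in; Ia = 700/153 in ≈ 4.575 in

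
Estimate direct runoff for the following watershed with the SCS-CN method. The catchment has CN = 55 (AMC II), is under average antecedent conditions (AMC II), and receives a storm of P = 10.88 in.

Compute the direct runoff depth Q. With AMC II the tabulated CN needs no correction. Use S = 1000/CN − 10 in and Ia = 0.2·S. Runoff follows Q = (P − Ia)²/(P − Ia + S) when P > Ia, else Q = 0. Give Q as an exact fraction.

Q = 1615441/329450 in ≈ 4.903 in

CN(II) = 55; AMC II needs no correction.
S = 1000/55 − 10 = 90/11 in ≈ 8.182 in
Ia = 0.2S: 0.2·8.182 = 1.636 in (exactly 18/11)
P − Ia = 10.880 − 1.636 = 2542/275 ≈ 9.244 in (> 0, runoff occurs)
Q: (2542/275)² ÷ (4792/275) = 1615441/329450 in (≈ 4.903 in)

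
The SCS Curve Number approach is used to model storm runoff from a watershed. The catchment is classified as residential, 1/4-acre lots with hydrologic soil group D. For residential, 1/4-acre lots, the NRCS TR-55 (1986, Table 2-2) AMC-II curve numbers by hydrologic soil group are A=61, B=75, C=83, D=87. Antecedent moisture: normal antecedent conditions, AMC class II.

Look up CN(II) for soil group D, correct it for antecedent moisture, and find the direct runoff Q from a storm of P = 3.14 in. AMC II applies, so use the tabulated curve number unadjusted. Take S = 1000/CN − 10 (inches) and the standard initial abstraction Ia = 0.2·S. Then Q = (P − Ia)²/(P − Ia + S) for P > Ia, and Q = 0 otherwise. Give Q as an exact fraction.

NRCS table: residential, 1/4-acre lots, soil group D → CN(II) = 87
CN(II) = 87; AMC II needs no correction.
S = 1000/87 − 10 = 130/87 in ≈ 1.494 in
Ia = 0.2S: 0.2·1.494 = 0.299 in (exactly 26/87)
Excess rainfall: 3.140 − 0.299 = 2.841 in; P > Ia so Q > 0
Runoff Q = (P−Ia)²/(P−Ia+S) = (2.841)²/(2.841+1.494) = 152744881/82036650 ≈ 1.862 in

Q = 152744881/82036650 in ≈ 1.862 in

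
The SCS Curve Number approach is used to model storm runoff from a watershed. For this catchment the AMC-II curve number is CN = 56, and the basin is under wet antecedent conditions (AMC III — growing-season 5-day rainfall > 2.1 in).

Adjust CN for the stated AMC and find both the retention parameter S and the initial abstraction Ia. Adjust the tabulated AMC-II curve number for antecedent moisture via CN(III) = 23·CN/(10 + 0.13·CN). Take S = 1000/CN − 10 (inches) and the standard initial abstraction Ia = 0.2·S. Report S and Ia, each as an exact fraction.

Wet (AMC III): CN(III) = 23·56/(10 + 0.13·56) = 1288/(432/25) = 4025/54 ≈ 74.537
Max retention: S = 1000/(4025/54) − 10 = 550/161 in (≈ 3.416 in)
Ia = 0.2·(550/161) = 110/161 in ≈ 0.683 in

S = 550/161 in ≈ 3.416 in; Ia = 110/161 in ≈ 0.683 in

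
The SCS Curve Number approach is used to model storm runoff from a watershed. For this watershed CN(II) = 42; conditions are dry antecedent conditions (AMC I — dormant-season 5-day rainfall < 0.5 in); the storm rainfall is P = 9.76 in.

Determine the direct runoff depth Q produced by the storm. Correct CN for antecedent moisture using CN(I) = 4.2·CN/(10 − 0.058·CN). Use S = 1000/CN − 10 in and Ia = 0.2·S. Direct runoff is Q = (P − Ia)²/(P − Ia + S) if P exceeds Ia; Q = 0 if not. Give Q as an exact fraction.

Adjust CN=42 to AMC I: 4.2·42/(10 − 0.058·42) → (882/5) ÷ (1891/250) = 44100/1891 ≈ 23.321
S = 1000/(44100/1891) − 10 = 14500/441 in ≈ 32.880 in
Ia = 0.2·(14500/441) = 2900/441 in ≈ 6.576 in
Since P=9.760 > Ia=6.576: effective rainfall P−Ia = 35104/11025 in
Q: (35104/11025)² ÷ (397604/11025) = 308072704/1095896025 in (≈ 0.281 in)

Q = 308072704/1095896025 in ≈ 0.281 in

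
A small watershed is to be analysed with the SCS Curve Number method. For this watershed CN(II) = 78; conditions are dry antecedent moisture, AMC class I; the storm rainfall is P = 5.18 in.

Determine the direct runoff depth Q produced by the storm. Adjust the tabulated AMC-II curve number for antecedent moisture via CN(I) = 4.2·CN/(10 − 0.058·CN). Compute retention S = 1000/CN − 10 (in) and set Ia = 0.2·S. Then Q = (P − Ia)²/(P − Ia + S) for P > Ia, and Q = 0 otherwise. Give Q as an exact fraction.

Q = 24687008641/17695354950 in ≈ 1.395 in

CN(I) from CN(II)=78: (4.2·78)/(10 − 0.058·78) = 81900/1369 ≈ 59.825
S = 1000/(81900/1369) − 10 = 5500/819 in ≈ 6.716 in
Ia = 0.2·(5500/819) = 1100/819 in ≈ 1.343 in
P − Ia = 5.180 − 1.343 = 157121/40950 ≈ 3.837 in (> 0, runoff occurs)
Q: (157121/40950)² ÷ (432121/40950) = 24687008641/17695354950 in (≈ 1.395 in)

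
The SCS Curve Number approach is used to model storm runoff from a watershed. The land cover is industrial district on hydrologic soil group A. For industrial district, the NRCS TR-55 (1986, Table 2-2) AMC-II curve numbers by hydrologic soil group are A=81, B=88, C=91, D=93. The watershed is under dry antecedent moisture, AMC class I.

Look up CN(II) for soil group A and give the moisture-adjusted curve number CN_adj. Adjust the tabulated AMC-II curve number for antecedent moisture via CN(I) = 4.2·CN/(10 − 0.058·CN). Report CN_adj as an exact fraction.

NRCS table: industrial district, soil group A → CN(II) = 81
Dry (AMC I): CN(I) = 4.2·81/(10 − 0.058·81) = (1701/5)/(2651/500) = 170100/2651 ≈ 64.164

CN_adj = 170100/2651 ≈ 64.164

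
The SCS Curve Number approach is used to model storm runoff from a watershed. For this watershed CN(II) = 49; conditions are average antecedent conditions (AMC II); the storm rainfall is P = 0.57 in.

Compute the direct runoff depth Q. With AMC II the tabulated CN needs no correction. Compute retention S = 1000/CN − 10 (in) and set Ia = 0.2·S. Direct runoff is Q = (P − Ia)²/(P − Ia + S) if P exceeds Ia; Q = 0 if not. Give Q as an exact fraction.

AMC II — tabulated CN = 49 applies directly.
S = 1000/49 − 10 = 510/49 in ≈ 10.408 in
Ia = 0.2·(510/49) = 102/49 in ≈ 2.082 in
P = 0.570 ≤ Ia = 2.082 in: entire storm abstracted, Q = 0.

Q = 0 in ≈ 0.000 in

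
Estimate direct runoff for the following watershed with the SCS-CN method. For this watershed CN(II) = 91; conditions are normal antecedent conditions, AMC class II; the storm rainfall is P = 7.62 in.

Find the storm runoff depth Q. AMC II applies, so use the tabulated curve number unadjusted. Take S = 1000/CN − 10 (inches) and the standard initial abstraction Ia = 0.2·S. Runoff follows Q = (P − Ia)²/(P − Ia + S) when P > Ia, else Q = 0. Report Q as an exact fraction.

Q = 380160147/58044350 in ≈ 6.549 in

CN(II) = 91; AMC II needs no correction.
Max retention: S = 1000/91 − 10 = 90/91 in (≈ 0.989 in)
Ia = 0.2S: 0.2·0.989 = 0.198 in (exactly 18/91)
Since P=7.620 > Ia=0.198: effective rainfall P−Ia = 33771/4550 in
Q: (33771/4550)² ÷ (38271/4550) = 380160147/58044350 in (≈ 6.549 in)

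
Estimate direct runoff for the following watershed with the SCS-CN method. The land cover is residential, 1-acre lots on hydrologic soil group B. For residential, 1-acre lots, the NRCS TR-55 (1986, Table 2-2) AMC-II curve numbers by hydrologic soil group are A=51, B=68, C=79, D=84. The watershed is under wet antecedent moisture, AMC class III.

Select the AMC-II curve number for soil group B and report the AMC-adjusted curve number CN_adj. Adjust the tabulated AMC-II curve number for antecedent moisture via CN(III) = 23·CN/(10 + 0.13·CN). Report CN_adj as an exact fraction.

CN_adj = 39100/471 ≈ 83.015

NRCS table: residential, 1-acre lots, soil group B → CN(II) = 68
Adjust CN=68 to AMC III: 23·68/(10 + 0.13·68) → 1564 ÷ (471/25) = 39100/471 ≈ 83.015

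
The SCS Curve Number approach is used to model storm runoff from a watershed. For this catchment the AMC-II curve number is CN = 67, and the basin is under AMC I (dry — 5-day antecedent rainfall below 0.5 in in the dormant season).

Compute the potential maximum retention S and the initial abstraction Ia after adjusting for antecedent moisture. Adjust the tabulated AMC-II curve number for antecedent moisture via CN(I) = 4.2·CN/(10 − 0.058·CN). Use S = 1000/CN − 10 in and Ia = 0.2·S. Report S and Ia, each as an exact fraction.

S = 5500/469 in ≈ 11.727 in; Ia = 1100/469 in ≈ 2.345 in

CN(I) from CN(II)=67: (4.2·67)/(10 − 0.058·67) = 46900/1019 ≈ 46.026
Retention S: 1000/CN − 10 with CN=46.026 → S = 5500/469 ≈ 11.727 in
Initial abstraction Ia = S/5 = (5500/469)/5 = 1100/469 ≈ 2.345 in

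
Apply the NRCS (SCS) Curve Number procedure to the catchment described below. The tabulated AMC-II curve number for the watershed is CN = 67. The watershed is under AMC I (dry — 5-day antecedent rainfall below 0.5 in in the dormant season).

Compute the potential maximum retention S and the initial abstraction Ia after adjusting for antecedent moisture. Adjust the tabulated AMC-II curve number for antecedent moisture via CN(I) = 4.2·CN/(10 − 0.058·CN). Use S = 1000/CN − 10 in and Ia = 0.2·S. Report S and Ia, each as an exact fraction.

Adjust CN=67 to AMC I: 4.2·67/(10 − 0.058·67) → (1407/5) ÷ (3057/500) = 46900/1019 ≈ 46.026
S = 1000/(46900/1019) − 10 = 5500/469 in ≈ 11.727 in
Ia = 0.2·(5500/469) = 1100/469 in ≈ 2.345 in

S = 5500/469 in ≈ 11.727 in; Ia = 1100/469 in ≈ 2.345 in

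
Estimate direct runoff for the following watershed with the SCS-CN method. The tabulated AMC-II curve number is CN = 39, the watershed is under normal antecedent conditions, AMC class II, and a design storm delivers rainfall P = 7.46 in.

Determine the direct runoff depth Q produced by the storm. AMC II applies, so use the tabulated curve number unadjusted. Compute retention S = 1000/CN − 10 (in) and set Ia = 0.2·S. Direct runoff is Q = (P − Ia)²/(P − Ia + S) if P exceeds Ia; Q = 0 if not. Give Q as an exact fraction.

AMC II — tabulated CN = 39 applies directly.
S = 1000/39 − 10 = 610/39 in ≈ 15.641 in
Ia = 0.2·(610/39) = 122/39 in ≈ 3.128 in
Excess rainfall: 7.460 − 3.128 = 4.332 in; P > Ia so Q > 0
Q = (8447/1950)²/((8447/1950) + 610/39) = (71351809/3802500)/(38947/1950) = 71351809/75946650 in ≈ 0.939 in

Q = 71351809/75946650 in ≈ 0.939 in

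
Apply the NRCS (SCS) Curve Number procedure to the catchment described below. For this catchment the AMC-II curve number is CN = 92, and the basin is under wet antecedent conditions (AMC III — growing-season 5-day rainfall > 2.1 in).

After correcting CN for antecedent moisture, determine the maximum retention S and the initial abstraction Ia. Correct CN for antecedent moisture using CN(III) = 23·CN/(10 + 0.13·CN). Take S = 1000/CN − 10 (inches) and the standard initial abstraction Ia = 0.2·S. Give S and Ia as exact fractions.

S = 200/529 in ≈ 0.378 in; Ia = 40/529 in ≈ 0.076 in

Adjust CN=92 to AMC III: 23·92/(10 + 0.13·92) → 2116 ÷ (549/25) = 52900/549 ≈ 96.357
S = 1000/(52900/549) − 10 = 200/529 in ≈ 0.378 in
Ia = 0.2·(200/529) = 40/529 in ≈ 0.076 in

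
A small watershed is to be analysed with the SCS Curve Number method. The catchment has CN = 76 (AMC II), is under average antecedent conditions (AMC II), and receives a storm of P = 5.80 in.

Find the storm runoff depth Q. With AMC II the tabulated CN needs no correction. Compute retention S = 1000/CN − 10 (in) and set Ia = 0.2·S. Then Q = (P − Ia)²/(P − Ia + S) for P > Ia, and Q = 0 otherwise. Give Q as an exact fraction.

Q = 241081/75145 in ≈ 3.208 in

AMC II — tabulated CN = 76 applies directly.
Retention S: 1000/CN − 10 with CN=76.000 → S = 60/19 ≈ 3.158 in
Initial abstraction Ia = S/5 = (60/19)/5 = 12/19 ≈ 0.632 in
P − Ia = 5.800 − 0.632 = 491/95 ≈ 5.168 in (> 0, runoff occurs)
Runoff Q = (P−Ia)²/(P−Ia+S) = (5.168)²/(5.168+3.158) = 241081/75145 ≈ 3.208 in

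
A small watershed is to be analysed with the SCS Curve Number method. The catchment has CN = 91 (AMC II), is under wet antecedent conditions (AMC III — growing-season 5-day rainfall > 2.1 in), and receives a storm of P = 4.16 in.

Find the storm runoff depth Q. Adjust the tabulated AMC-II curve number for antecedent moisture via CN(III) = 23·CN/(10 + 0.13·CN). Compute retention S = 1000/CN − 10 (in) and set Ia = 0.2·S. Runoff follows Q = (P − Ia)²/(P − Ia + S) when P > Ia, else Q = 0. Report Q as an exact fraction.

Adjust CN=91 to AMC III: 23·91/(10 + 0.13·91) → 2093 ÷ (2183/100) = 209300/2183 ≈ 95.877
S = 1000/(209300/2183) − 10 = 900/2093 in ≈ 0.430 in
Ia = 0.2·(900/2093) = 180/2093 in ≈ 0.086 in
P − Ia = 4.160 − 0.086 = 213172/52325 ≈ 4.074 in (> 0, runoff occurs)
Q: (213172/52325)² ÷ (235672/52325) = 5680287698/1541442175 in (≈ 3.685 in)

Q = 5680287698/1541442175 in ≈ 3.685 in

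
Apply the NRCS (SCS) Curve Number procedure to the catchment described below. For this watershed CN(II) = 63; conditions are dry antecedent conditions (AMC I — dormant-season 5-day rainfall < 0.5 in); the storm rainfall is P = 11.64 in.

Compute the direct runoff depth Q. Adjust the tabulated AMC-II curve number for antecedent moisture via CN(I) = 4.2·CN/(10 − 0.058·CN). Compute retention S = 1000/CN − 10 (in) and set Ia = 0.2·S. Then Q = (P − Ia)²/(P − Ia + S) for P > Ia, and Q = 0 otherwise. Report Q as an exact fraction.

Q = 85552155049/24971393475 in ≈ 3.426 in

Adjust CN=63 to AMC I: 4.2·63/(10 − 0.058·63) → (1323/5) ÷ (3173/500) = 132300/3173 ≈ 41.696
S = 1000/(132300/3173) − 10 = 18500/1323 in ≈ 13.983 in
Ia = 0.2·(18500/1323) = 3700/1323 in ≈ 2.797 in
Excess rainfall: 11.640 − 2.797 = 8.843 in; P > Ia so Q > 0
Q: (292493/33075)² ÷ (754993/33075) = 85552155049/24971393475 in (≈ 3.426 in)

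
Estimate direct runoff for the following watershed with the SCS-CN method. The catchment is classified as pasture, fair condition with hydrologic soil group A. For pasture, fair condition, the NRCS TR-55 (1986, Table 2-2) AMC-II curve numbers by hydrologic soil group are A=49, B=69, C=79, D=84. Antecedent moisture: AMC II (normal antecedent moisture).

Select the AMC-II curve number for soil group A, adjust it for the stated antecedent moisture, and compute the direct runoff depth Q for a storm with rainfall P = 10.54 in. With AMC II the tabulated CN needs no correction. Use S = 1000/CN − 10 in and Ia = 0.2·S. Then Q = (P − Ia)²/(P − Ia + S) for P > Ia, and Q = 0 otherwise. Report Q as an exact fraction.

Q = 25261337/6661550 in ≈ 3.792 in

NRCS table: pasture, fair condition, soil group A → CN(II) = 49
AMC II — tabulated CN = 49 applies directly.
Retention S: 1000/CN − 10 with CN=49.000 → S = 510/49 ≈ 10.408 in
Initial abstraction Ia = S/5 = (510/49)/5 = 102/49 ≈ 2.082 in
Excess rainfall: 10.540 − 2.082 = 8.458 in; P > Ia so Q > 0
Runoff Q = (P−Ia)²/(P−Ia+S) = (8.458)²/(8.458+10.408) = 25261337/6661550 ≈ 3.792 in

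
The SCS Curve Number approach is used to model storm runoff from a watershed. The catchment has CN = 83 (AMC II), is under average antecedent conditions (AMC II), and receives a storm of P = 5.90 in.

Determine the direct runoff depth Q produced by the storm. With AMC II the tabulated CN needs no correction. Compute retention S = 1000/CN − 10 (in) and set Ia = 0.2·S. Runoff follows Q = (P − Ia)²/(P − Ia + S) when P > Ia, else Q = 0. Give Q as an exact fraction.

CN(II) = 83; AMC II needs no correction.
Max retention: S = 1000/83 − 10 = 170/83 in (≈ 2.048 in)
Ia = 0.2·(170/83) = 34/83 in ≈ 0.410 in
Excess rainfall: 5.900 − 0.410 = 5.490 in; P > Ia so Q > 0
Runoff Q = (P−Ia)²/(P−Ia+S) = (5.490)²/(5.490+2.048) = 20766249/5193310 ≈ 3.999 in

Q = 20766249/5193310 in ≈ 3.999 in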